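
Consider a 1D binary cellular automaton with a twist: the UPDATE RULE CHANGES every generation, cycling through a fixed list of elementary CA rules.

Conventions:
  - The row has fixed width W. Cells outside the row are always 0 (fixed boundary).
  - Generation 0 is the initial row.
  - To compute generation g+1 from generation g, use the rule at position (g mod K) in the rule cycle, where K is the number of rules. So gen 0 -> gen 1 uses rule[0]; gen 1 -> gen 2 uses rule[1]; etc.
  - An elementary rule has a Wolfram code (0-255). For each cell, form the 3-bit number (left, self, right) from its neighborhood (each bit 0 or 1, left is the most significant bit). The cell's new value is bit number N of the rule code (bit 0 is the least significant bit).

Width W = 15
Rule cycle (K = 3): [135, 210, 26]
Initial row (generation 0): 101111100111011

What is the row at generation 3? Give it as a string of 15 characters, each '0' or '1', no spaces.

Gen 0: 101111100111011
Gen 1 (rule 135): 100111001010000
Gen 2 (rule 210): 011011110001000
Gen 3 (rule 26): 110010001010100

Answer: 110010001010100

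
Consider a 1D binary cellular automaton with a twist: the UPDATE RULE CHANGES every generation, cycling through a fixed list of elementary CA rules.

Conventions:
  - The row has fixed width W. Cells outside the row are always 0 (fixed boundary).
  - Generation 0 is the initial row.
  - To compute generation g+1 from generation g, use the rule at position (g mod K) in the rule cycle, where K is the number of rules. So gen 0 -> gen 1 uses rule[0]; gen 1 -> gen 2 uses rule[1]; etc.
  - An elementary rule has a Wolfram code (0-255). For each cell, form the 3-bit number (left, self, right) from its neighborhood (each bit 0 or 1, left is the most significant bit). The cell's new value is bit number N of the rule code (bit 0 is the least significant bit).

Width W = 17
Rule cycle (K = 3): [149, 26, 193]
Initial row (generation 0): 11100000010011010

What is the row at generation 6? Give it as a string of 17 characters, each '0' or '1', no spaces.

Gen 0: 11100000010011010
Gen 1 (rule 149): 01011111011000011
Gen 2 (rule 26): 10010000010100110
Gen 3 (rule 193): 00000111000000010
Gen 4 (rule 149): 11110010111111011
Gen 5 (rule 26): 10001100100000010
Gen 6 (rule 193): 00100100001111000

Answer: 00100100001111000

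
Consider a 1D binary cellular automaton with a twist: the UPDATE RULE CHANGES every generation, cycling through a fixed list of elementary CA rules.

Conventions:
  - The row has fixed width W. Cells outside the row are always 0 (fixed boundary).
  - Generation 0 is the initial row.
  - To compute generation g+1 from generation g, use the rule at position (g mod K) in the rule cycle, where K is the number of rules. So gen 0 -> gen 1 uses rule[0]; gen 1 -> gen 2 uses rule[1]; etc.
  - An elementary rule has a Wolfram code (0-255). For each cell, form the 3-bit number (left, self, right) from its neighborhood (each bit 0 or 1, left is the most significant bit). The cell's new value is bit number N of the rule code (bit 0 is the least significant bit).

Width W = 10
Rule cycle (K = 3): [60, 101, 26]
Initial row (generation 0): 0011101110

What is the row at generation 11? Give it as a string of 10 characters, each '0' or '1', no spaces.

Answer: 1000100111

Derivation:
Gen 0: 0011101110
Gen 1 (rule 60): 0010011001
Gen 2 (rule 101): 1010001001
Gen 3 (rule 26): 0001010110
Gen 4 (rule 60): 0001111101
Gen 5 (rule 101): 1100000111
Gen 6 (rule 26): 1010001100
Gen 7 (rule 60): 1111001010
Gen 8 (rule 101): 0001001110
Gen 9 (rule 26): 0010111001
Gen 10 (rule 60): 0011100101
Gen 11 (rule 101): 1000100111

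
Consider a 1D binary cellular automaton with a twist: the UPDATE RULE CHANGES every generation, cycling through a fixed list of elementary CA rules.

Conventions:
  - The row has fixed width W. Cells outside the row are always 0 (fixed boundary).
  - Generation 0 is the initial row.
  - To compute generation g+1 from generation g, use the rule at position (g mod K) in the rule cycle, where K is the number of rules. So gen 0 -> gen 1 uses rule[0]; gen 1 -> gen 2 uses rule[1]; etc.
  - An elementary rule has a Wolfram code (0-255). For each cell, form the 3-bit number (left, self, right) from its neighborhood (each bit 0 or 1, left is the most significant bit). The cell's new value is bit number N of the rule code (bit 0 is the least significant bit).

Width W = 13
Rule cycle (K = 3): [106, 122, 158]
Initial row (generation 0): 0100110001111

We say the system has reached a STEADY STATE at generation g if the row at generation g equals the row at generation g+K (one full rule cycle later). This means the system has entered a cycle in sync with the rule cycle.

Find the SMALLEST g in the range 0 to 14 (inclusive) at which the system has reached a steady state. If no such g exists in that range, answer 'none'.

Answer: 14

Derivation:
Gen 0: 0100110001111
Gen 1 (rule 106): 1001110011001
Gen 2 (rule 122): 0111011111110
Gen 3 (rule 158): 1110011111101
Gen 4 (rule 106): 1010110000110
Gen 5 (rule 122): 0101111001111
Gen 6 (rule 158): 1101110111110
Gen 7 (rule 106): 1111011100010
Gen 8 (rule 122): 1001110110101
Gen 9 (rule 158): 1111100100101
Gen 10 (rule 106): 1000101001010
Gen 11 (rule 122): 0101010110101
Gen 12 (rule 158): 1101010100101
Gen 13 (rule 106): 1110101001010
Gen 14 (rule 122): 1011010110101
Gen 15 (rule 158): 1010010100101
Gen 16 (rule 106): 0100101001010
Gen 17 (rule 122): 1011010110101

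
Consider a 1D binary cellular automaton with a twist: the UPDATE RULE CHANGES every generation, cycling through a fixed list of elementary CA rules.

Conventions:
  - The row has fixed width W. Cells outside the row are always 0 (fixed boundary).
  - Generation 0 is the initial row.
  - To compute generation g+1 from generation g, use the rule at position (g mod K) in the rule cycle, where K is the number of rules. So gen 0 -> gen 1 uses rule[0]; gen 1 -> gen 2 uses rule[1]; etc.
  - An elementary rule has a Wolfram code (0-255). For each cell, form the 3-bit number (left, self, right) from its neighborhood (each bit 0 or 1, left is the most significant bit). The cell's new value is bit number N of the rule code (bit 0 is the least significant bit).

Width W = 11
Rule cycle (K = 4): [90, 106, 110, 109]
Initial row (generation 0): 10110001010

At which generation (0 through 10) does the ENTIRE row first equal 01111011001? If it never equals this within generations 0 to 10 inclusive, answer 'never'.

Gen 0: 10110001010
Gen 1 (rule 90): 00111010001
Gen 2 (rule 106): 01101100010
Gen 3 (rule 110): 11111100110
Gen 4 (rule 109): 10000100110
Gen 5 (rule 90): 01001011111
Gen 6 (rule 106): 10010110001
Gen 7 (rule 110): 10111110011
Gen 8 (rule 109): 11100010011
Gen 9 (rule 90): 10110101111
Gen 10 (rule 106): 01111011001

Answer: 10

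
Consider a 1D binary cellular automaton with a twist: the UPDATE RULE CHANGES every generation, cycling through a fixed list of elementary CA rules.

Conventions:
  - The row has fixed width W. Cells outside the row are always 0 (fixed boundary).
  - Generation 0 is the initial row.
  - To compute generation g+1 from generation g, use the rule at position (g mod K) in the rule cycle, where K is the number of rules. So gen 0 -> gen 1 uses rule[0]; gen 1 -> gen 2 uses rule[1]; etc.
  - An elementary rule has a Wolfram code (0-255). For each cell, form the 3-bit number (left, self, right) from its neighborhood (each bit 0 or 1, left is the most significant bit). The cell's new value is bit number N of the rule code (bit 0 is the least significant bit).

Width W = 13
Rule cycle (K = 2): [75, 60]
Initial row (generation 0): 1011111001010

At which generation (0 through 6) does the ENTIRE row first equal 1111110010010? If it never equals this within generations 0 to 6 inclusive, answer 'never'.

Answer: never

Derivation:
Gen 0: 1011111001010
Gen 1 (rule 75): 0010001010000
Gen 2 (rule 60): 0011001111000
Gen 3 (rule 75): 1111011001011
Gen 4 (rule 60): 1000110101110
Gen 5 (rule 75): 0011110001010
Gen 6 (rule 60): 0010001001111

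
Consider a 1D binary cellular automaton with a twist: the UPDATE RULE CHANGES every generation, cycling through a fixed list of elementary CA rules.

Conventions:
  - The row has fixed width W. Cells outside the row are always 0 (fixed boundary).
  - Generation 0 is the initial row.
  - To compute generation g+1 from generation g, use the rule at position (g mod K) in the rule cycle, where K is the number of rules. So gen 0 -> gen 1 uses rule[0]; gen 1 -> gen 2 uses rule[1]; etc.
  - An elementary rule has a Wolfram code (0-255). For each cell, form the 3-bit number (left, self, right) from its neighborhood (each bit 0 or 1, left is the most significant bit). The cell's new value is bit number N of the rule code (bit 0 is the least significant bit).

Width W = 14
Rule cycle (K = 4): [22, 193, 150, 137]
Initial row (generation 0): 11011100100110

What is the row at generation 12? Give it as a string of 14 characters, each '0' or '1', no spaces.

Answer: 10010110010001

Derivation:
Gen 0: 11011100100110
Gen 1 (rule 22): 00000011111001
Gen 2 (rule 193): 11111001111000
Gen 3 (rule 150): 01110110110100
Gen 4 (rule 137): 01100100100001
Gen 5 (rule 22): 10011111110011
Gen 6 (rule 193): 00001111110001
Gen 7 (rule 150): 00010111101011
Gen 8 (rule 137): 11000111000010
Gen 9 (rule 22): 00101000100111
Gen 10 (rule 193): 10000010000011
Gen 11 (rule 150): 11000111000100
Gen 12 (rule 137): 10010110010001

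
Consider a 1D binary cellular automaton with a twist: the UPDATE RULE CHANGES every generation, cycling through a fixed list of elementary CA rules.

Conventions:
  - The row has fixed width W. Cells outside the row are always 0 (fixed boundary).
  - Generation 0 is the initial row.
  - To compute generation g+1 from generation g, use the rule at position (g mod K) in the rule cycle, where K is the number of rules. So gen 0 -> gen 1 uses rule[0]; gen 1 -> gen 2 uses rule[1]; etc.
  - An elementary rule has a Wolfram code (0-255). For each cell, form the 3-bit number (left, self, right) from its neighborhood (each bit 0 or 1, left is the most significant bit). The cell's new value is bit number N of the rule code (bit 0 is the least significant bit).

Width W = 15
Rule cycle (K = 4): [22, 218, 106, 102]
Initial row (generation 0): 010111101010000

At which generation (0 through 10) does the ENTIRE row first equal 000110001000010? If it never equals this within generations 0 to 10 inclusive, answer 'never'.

Gen 0: 010111101010000
Gen 1 (rule 22): 110000001011000
Gen 2 (rule 218): 111000010011100
Gen 3 (rule 106): 101000100110100
Gen 4 (rule 102): 111001101011100
Gen 5 (rule 22): 000110001000010
Gen 6 (rule 218): 001111010100101
Gen 7 (rule 106): 011001101001010
Gen 8 (rule 102): 101010111011110
Gen 9 (rule 22): 101010000000001
Gen 10 (rule 218): 000001000000010

Answer: 5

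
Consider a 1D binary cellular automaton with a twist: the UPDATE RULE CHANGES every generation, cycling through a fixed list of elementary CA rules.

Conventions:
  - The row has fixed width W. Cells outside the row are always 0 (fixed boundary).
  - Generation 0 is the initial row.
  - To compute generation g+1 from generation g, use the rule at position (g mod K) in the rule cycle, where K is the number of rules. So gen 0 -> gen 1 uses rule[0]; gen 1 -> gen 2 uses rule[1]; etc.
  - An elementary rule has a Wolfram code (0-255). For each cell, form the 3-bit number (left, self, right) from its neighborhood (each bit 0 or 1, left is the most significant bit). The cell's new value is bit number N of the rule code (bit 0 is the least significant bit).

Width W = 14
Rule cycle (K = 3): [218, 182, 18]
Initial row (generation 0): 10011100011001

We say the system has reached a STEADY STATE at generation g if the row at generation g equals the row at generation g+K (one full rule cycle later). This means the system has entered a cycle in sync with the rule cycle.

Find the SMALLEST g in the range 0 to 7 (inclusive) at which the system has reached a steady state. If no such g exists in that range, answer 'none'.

Gen 0: 10011100011001
Gen 1 (rule 218): 01111110111110
Gen 2 (rule 182): 10111101011101
Gen 3 (rule 18): 00000000000000
Gen 4 (rule 218): 00000000000000
Gen 5 (rule 182): 00000000000000
Gen 6 (rule 18): 00000000000000
Gen 7 (rule 218): 00000000000000
Gen 8 (rule 182): 00000000000000
Gen 9 (rule 18): 00000000000000
Gen 10 (rule 218): 00000000000000

Answer: 3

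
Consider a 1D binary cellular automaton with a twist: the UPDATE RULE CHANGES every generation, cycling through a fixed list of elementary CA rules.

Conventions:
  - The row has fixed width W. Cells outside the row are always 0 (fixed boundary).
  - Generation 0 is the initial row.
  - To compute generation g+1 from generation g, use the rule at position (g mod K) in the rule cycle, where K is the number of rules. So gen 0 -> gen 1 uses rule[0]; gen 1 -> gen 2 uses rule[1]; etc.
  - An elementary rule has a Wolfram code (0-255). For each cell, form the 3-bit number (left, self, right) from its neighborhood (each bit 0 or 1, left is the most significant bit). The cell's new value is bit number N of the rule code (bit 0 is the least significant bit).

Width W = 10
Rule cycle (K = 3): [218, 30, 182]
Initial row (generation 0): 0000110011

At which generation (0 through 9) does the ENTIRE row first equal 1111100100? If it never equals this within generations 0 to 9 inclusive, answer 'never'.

Answer: 6

Derivation:
Gen 0: 0000110011
Gen 1 (rule 218): 0001111111
Gen 2 (rule 30): 0011000000
Gen 3 (rule 182): 0100100000
Gen 4 (rule 218): 1011010000
Gen 5 (rule 30): 1010011000
Gen 6 (rule 182): 1111100100
Gen 7 (rule 218): 1111111010
Gen 8 (rule 30): 1000000011
Gen 9 (rule 182): 1100000100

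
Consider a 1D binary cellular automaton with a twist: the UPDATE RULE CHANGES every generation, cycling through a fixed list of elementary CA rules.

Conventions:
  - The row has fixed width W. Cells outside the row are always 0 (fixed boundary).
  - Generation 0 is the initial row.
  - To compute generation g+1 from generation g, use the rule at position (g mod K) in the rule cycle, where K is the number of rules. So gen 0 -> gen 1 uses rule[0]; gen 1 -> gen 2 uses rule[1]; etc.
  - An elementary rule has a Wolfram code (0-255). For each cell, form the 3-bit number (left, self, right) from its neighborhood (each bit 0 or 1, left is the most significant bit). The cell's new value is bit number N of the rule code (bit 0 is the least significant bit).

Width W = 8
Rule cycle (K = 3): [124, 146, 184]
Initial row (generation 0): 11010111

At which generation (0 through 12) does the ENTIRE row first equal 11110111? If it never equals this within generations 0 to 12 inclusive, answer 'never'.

Answer: never

Derivation:
Gen 0: 11010111
Gen 1 (rule 124): 11111101
Gen 2 (rule 146): 01111000
Gen 3 (rule 184): 01110100
Gen 4 (rule 124): 01011110
Gen 5 (rule 146): 10001101
Gen 6 (rule 184): 01001010
Gen 7 (rule 124): 01101111
Gen 8 (rule 146): 10000110
Gen 9 (rule 184): 01000101
Gen 10 (rule 124): 01100111
Gen 11 (rule 146): 10011010
Gen 12 (rule 184): 01010101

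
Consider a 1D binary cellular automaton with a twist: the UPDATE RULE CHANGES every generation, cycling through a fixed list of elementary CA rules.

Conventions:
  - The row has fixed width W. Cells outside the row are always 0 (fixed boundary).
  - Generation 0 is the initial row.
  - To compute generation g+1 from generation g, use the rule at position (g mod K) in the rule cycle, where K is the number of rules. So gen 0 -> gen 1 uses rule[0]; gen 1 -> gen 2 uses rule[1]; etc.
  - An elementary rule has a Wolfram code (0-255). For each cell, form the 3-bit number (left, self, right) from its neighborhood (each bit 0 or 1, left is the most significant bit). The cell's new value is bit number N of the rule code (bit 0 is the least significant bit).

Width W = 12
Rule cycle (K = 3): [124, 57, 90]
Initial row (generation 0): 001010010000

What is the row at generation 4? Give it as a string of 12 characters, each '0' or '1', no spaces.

Answer: 000111011111

Derivation:
Gen 0: 001010010000
Gen 1 (rule 124): 001111011000
Gen 2 (rule 57): 101000110111
Gen 3 (rule 90): 000101110101
Gen 4 (rule 124): 000111011111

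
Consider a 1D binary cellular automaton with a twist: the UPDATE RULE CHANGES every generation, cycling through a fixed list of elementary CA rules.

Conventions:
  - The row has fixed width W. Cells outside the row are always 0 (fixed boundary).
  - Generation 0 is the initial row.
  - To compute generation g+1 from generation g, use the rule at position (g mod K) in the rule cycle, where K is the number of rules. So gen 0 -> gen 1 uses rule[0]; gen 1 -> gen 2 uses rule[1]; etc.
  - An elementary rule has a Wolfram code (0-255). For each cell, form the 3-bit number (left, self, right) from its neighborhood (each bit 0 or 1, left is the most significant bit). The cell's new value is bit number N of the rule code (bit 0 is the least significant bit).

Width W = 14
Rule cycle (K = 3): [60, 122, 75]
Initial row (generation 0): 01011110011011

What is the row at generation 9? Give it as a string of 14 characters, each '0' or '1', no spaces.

Gen 0: 01011110011011
Gen 1 (rule 60): 01110001010110
Gen 2 (rule 122): 11011010101111
Gen 3 (rule 75): 11011000001001
Gen 4 (rule 60): 10110100001101
Gen 5 (rule 122): 01111010011110
Gen 6 (rule 75): 11001000110010
Gen 7 (rule 60): 10101100101011
Gen 8 (rule 122): 01011111010111
Gen 9 (rule 75): 10010001000101

Answer: 10010001000101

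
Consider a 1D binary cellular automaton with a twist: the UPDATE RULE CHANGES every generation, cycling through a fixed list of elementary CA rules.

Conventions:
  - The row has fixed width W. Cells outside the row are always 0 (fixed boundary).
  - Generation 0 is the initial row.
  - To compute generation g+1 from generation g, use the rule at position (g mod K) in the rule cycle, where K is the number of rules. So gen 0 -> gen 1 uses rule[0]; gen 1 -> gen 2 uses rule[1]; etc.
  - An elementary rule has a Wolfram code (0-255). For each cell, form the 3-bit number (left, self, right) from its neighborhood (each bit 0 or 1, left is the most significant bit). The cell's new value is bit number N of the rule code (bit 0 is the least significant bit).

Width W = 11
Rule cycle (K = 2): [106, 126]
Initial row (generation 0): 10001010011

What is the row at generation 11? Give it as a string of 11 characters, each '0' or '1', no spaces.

Gen 0: 10001010011
Gen 1 (rule 106): 00010100111
Gen 2 (rule 126): 00111111101
Gen 3 (rule 106): 01100000110
Gen 4 (rule 126): 11110001111
Gen 5 (rule 106): 10010011001
Gen 6 (rule 126): 11111111111
Gen 7 (rule 106): 10000000001
Gen 8 (rule 126): 11000000011
Gen 9 (rule 106): 11000000111
Gen 10 (rule 126): 11100001101
Gen 11 (rule 106): 10100011110

Answer: 10100011110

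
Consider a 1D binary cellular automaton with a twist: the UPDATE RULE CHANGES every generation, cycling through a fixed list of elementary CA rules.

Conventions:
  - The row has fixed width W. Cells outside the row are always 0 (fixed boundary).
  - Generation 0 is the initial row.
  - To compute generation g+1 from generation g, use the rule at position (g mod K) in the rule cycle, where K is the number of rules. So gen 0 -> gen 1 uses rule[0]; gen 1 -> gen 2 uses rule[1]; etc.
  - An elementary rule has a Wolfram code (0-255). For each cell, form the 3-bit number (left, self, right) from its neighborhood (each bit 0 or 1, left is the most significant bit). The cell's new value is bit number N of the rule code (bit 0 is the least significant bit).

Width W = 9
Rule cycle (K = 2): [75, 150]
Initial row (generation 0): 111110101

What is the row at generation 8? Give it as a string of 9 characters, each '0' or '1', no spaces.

Answer: 110011111

Derivation:
Gen 0: 111110101
Gen 1 (rule 75): 100010000
Gen 2 (rule 150): 110111000
Gen 3 (rule 75): 110101011
Gen 4 (rule 150): 000101000
Gen 5 (rule 75): 111000011
Gen 6 (rule 150): 010100100
Gen 7 (rule 75): 100001001
Gen 8 (rule 150): 110011111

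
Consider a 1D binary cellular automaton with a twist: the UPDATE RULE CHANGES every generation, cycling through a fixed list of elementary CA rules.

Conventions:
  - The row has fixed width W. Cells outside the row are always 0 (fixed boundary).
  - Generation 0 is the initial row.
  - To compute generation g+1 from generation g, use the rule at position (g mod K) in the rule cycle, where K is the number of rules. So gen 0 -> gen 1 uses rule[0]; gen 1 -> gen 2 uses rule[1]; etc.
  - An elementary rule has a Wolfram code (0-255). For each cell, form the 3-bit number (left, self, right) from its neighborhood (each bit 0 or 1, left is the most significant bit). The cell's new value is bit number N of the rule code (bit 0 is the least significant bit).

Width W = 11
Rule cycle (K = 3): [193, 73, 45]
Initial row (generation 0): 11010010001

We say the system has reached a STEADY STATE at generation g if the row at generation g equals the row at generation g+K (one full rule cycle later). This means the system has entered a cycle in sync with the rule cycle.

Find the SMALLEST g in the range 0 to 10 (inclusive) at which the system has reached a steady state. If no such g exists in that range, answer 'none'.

Answer: none

Derivation:
Gen 0: 11010010001
Gen 1 (rule 193): 01000000100
Gen 2 (rule 73): 00011110001
Gen 3 (rule 45): 11010000101
Gen 4 (rule 193): 01000110000
Gen 5 (rule 73): 00010110111
Gen 6 (rule 45): 11011101100
Gen 7 (rule 193): 01001100101
Gen 8 (rule 73): 00001100000
Gen 9 (rule 45): 11101001111
Gen 10 (rule 193): 01100000111
Gen 11 (rule 73): 01101110101
Gen 12 (rule 45): 01011001111
Gen 13 (rule 193): 00001000111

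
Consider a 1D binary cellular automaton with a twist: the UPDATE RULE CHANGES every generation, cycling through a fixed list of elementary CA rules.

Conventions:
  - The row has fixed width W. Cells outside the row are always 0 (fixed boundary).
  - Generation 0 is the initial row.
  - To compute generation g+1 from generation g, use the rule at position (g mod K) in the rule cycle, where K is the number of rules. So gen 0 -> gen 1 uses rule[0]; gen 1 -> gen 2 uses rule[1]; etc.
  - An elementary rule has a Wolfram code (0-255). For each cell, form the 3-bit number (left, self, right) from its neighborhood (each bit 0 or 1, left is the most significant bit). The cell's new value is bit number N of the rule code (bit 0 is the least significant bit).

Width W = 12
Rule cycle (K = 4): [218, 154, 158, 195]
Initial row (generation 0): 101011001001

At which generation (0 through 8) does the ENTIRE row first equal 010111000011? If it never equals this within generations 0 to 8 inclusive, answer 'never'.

Answer: never

Derivation:
Gen 0: 101011001001
Gen 1 (rule 218): 000011110110
Gen 2 (rule 154): 000111100101
Gen 3 (rule 158): 001111011101
Gen 4 (rule 195): 110111001100
Gen 5 (rule 218): 110111111110
Gen 6 (rule 154): 100111111101
Gen 7 (rule 158): 111111111001
Gen 8 (rule 195): 011111111010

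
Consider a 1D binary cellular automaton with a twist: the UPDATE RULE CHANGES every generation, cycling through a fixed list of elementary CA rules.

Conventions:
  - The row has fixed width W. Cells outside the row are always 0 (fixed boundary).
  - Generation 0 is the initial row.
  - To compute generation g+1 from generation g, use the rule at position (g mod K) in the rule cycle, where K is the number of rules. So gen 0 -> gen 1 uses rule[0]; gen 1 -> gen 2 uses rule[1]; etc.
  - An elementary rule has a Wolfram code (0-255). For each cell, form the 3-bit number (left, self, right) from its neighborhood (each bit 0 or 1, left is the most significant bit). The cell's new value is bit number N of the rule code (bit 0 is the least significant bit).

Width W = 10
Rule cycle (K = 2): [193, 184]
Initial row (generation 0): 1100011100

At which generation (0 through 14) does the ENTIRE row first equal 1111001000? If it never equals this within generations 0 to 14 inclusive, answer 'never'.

Gen 0: 1100011100
Gen 1 (rule 193): 0101001101
Gen 2 (rule 184): 0010101010
Gen 3 (rule 193): 1000000000
Gen 4 (rule 184): 0100000000
Gen 5 (rule 193): 0001111111
Gen 6 (rule 184): 0001111110
Gen 7 (rule 193): 1100111110
Gen 8 (rule 184): 1010111101
Gen 9 (rule 193): 0000011100
Gen 10 (rule 184): 0000011010
Gen 11 (rule 193): 1111001000
Gen 12 (rule 184): 1110100100
Gen 13 (rule 193): 0110000001
Gen 14 (rule 184): 0101000000

Answer: 11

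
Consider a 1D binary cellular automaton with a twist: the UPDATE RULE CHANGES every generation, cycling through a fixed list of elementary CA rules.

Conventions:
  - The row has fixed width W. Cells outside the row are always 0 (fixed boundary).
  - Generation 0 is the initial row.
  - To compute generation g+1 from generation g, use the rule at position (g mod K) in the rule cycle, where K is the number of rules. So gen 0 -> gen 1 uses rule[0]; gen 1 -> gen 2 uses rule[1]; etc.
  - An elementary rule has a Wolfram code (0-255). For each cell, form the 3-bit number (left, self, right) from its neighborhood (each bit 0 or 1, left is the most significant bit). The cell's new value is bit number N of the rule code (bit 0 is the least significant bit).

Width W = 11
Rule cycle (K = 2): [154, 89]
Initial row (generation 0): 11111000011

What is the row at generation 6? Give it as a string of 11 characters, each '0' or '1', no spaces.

Gen 0: 11111000011
Gen 1 (rule 154): 11110100110
Gen 2 (rule 89): 10010010111
Gen 3 (rule 154): 01101100110
Gen 4 (rule 89): 01101110111
Gen 5 (rule 154): 11001100110
Gen 6 (rule 89): 11101110111

Answer: 11101110111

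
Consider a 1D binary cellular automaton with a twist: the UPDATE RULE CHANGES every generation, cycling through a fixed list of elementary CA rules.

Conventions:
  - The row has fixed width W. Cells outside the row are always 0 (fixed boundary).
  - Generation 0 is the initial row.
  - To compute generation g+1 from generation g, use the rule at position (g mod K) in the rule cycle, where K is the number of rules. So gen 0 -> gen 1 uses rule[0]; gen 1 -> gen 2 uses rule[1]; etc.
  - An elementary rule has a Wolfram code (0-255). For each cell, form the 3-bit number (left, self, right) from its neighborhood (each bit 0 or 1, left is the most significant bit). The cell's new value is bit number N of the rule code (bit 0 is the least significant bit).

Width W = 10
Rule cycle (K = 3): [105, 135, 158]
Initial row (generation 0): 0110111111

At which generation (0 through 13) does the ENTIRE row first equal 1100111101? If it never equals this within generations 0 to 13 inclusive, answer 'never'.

Gen 0: 0110111111
Gen 1 (rule 105): 0111100001
Gen 2 (rule 135): 1011001111
Gen 3 (rule 158): 1010111110
Gen 4 (rule 105): 0101100010
Gen 5 (rule 135): 1100001110
Gen 6 (rule 158): 1010011101
Gen 7 (rule 105): 0100010110
Gen 8 (rule 135): 1101110000
Gen 9 (rule 158): 1001101000
Gen 10 (rule 105): 0001110011
Gen 11 (rule 135): 1110100100
Gen 12 (rule 158): 1100111110
Gen 13 (rule 105): 1100100010

Answer: never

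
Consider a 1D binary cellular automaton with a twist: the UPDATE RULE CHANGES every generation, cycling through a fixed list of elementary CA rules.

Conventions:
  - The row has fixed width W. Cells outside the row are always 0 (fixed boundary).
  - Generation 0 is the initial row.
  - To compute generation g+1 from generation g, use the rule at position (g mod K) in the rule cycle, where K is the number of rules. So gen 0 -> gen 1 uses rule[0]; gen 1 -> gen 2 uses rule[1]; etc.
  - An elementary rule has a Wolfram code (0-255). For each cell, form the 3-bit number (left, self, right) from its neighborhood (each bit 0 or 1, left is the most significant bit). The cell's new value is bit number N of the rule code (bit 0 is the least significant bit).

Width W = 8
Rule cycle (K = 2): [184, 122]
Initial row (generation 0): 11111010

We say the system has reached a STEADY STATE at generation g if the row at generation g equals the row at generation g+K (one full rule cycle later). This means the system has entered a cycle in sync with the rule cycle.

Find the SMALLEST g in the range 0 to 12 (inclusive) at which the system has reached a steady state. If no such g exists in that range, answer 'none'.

Answer: 3

Derivation:
Gen 0: 11111010
Gen 1 (rule 184): 11110101
Gen 2 (rule 122): 10011010
Gen 3 (rule 184): 01010101
Gen 4 (rule 122): 10101010
Gen 5 (rule 184): 01010101
Gen 6 (rule 122): 10101010
Gen 7 (rule 184): 01010101
Gen 8 (rule 122): 10101010
Gen 9 (rule 184): 01010101
Gen 10 (rule 122): 10101010
Gen 11 (rule 184): 01010101
Gen 12 (rule 122): 10101010
Gen 13 (rule 184): 01010101
Gen 14 (rule 122): 10101010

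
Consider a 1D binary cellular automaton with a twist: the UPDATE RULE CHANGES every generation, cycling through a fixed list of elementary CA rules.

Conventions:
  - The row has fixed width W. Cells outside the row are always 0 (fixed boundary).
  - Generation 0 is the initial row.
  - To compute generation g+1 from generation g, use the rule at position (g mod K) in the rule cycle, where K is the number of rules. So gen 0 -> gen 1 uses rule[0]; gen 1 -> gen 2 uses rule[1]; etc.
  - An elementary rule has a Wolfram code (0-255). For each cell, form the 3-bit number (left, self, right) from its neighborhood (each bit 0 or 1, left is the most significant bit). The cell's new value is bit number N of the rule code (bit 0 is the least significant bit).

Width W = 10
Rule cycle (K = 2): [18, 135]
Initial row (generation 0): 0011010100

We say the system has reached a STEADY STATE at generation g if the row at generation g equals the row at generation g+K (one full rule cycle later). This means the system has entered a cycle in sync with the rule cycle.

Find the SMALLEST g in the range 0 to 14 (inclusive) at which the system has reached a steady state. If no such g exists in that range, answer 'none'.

Answer: 4

Derivation:
Gen 0: 0011010100
Gen 1 (rule 18): 0100000010
Gen 2 (rule 135): 1101111110
Gen 3 (rule 18): 0000000001
Gen 4 (rule 135): 1111111111
Gen 5 (rule 18): 0000000000
Gen 6 (rule 135): 1111111111
Gen 7 (rule 18): 0000000000
Gen 8 (rule 135): 1111111111
Gen 9 (rule 18): 0000000000
Gen 10 (rule 135): 1111111111
Gen 11 (rule 18): 0000000000
Gen 12 (rule 135): 1111111111
Gen 13 (rule 18): 0000000000
Gen 14 (rule 135): 1111111111
Gen 15 (rule 18): 0000000000
Gen 16 (rule 135): 1111111111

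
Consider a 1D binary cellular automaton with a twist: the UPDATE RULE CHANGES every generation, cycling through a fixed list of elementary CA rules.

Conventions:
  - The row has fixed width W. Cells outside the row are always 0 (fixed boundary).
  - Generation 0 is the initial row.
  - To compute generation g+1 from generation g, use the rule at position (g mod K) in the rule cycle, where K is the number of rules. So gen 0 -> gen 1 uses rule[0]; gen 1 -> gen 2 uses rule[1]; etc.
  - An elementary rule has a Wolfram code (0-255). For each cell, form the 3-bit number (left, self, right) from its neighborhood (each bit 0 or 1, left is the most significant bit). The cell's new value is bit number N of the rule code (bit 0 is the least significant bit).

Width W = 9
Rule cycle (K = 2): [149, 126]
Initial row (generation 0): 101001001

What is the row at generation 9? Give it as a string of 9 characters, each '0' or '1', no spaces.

Gen 0: 101001001
Gen 1 (rule 149): 101101101
Gen 2 (rule 126): 111111111
Gen 3 (rule 149): 011111110
Gen 4 (rule 126): 110000011
Gen 5 (rule 149): 001111000
Gen 6 (rule 126): 011001100
Gen 7 (rule 149): 000100011
Gen 8 (rule 126): 001110111
Gen 9 (rule 149): 100100010

Answer: 100100010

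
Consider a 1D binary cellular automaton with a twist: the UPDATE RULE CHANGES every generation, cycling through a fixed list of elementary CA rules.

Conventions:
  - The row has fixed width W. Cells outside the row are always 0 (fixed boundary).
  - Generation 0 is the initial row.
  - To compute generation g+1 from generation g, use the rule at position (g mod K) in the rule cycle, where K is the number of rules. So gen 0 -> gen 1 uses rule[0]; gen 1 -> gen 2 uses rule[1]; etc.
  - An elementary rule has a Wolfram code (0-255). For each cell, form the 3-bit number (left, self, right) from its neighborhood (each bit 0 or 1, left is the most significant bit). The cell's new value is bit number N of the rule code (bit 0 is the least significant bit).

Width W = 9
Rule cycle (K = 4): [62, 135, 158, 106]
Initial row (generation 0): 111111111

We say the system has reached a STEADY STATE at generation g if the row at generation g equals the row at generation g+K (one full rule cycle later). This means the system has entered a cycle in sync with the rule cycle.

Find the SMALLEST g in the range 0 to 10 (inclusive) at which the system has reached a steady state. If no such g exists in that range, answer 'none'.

Gen 0: 111111111
Gen 1 (rule 62): 100000000
Gen 2 (rule 135): 101111111
Gen 3 (rule 158): 101111110
Gen 4 (rule 106): 011000010
Gen 5 (rule 62): 110100111
Gen 6 (rule 135): 000101010
Gen 7 (rule 158): 001101011
Gen 8 (rule 106): 011110111
Gen 9 (rule 62): 110001100
Gen 10 (rule 135): 000110001
Gen 11 (rule 158): 001101011
Gen 12 (rule 106): 011110111
Gen 13 (rule 62): 110001100
Gen 14 (rule 135): 000110001

Answer: 7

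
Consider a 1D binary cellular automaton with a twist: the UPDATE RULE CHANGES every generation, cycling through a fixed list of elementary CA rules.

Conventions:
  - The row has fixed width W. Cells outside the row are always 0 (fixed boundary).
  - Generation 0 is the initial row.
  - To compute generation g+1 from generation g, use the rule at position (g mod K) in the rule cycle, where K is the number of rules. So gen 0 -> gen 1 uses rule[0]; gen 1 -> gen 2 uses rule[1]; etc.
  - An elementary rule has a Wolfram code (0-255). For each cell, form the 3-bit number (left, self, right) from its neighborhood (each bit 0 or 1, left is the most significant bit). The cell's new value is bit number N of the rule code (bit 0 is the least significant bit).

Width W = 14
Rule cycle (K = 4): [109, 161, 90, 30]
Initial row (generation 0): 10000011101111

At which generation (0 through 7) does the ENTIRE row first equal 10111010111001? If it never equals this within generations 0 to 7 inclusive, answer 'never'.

Answer: 1

Derivation:
Gen 0: 10000011101111
Gen 1 (rule 109): 10111010111001
Gen 2 (rule 161): 01010101010000
Gen 3 (rule 90): 10000000001000
Gen 4 (rule 30): 11000000011100
Gen 5 (rule 109): 11011111010101
Gen 6 (rule 161): 00101110101010
Gen 7 (rule 90): 01001010000001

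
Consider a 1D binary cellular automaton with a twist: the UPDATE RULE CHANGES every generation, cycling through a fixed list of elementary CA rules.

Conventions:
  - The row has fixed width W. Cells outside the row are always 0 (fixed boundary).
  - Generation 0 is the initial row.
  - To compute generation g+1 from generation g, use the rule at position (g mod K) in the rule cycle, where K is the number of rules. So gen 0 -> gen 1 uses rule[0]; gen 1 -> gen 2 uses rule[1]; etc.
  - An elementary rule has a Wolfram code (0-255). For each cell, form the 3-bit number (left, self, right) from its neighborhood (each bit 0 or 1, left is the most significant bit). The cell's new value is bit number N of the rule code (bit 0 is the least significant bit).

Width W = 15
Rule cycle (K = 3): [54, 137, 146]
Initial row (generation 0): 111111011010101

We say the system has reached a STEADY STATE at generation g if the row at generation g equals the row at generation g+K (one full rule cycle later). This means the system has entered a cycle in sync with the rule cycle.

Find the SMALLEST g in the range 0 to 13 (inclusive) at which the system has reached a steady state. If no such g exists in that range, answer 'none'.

Gen 0: 111111011010101
Gen 1 (rule 54): 000000100111111
Gen 2 (rule 137): 111110000111110
Gen 3 (rule 146): 011101001011101
Gen 4 (rule 54): 100011111100011
Gen 5 (rule 137): 001011111001010
Gen 6 (rule 146): 010001110110001
Gen 7 (rule 54): 111010001001011
Gen 8 (rule 137): 110000100000010
Gen 9 (rule 146): 001001010000101
Gen 10 (rule 54): 011111111001111
Gen 11 (rule 137): 011111110001110
Gen 12 (rule 146): 101111101010101
Gen 13 (rule 54): 110000011111111
Gen 14 (rule 137): 100111011111110
Gen 15 (rule 146): 011010001111101
Gen 16 (rule 54): 100111010000011

Answer: none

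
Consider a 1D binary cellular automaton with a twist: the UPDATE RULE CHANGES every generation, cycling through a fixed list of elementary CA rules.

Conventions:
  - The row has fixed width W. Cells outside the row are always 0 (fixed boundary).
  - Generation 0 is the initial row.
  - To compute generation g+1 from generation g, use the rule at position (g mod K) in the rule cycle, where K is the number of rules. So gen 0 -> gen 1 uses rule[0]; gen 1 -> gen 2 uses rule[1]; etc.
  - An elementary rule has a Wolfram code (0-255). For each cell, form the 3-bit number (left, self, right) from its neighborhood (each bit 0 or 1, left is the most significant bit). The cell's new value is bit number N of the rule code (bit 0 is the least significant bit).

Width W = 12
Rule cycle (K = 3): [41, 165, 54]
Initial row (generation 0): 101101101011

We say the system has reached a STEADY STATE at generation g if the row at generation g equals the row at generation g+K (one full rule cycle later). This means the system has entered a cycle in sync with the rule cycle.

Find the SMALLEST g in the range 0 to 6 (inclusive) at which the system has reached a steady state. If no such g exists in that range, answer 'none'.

Answer: none

Derivation:
Gen 0: 101101101011
Gen 1 (rule 41): 011011010110
Gen 2 (rule 165): 000100111000
Gen 3 (rule 54): 001111000100
Gen 4 (rule 41): 101000010001
Gen 5 (rule 165): 111011010101
Gen 6 (rule 54): 000100111111
Gen 7 (rule 41): 110000100000
Gen 8 (rule 165): 000110101111
Gen 9 (rule 54): 001001110000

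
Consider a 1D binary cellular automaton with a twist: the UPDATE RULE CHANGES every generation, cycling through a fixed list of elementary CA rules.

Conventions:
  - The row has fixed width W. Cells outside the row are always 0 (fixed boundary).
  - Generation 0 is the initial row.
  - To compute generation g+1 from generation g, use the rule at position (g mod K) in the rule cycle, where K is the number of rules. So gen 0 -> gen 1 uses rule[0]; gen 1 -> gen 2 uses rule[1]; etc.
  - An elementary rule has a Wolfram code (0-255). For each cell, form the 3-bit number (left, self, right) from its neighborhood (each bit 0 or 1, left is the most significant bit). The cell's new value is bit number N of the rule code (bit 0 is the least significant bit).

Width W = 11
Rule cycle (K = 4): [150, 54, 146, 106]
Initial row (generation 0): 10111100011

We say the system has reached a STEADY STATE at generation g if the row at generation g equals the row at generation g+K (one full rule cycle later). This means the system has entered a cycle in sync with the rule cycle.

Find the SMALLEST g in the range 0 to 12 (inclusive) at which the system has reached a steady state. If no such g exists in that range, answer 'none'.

Gen 0: 10111100011
Gen 1 (rule 150): 10011010100
Gen 2 (rule 54): 11100111110
Gen 3 (rule 146): 01011011101
Gen 4 (rule 106): 10111110110
Gen 5 (rule 150): 10011100001
Gen 6 (rule 54): 11100010011
Gen 7 (rule 146): 01010101100
Gen 8 (rule 106): 10101011100
Gen 9 (rule 150): 10101001010
Gen 10 (rule 54): 11111111111
Gen 11 (rule 146): 01111111110
Gen 12 (rule 106): 11000000010
Gen 13 (rule 150): 00100000111
Gen 14 (rule 54): 01110001000
Gen 15 (rule 146): 10101010100
Gen 16 (rule 106): 01010101000

Answer: none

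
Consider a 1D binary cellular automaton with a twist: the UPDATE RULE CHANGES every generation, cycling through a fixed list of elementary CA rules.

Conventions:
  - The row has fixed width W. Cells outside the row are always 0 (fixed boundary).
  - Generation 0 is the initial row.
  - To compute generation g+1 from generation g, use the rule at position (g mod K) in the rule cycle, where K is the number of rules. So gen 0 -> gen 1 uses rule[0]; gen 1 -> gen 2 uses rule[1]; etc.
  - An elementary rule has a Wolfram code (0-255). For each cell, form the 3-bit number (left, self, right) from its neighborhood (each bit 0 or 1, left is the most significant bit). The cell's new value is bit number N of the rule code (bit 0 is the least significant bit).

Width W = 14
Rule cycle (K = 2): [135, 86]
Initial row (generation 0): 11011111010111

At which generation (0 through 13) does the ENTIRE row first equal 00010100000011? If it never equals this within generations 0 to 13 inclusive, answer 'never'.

Gen 0: 11011111010111
Gen 1 (rule 135): 00001110010010
Gen 2 (rule 86): 00010011111111
Gen 3 (rule 135): 11110101111110
Gen 4 (rule 86): 00010100000011
Gen 5 (rule 135): 11110101111100
Gen 6 (rule 86): 00010100000110
Gen 7 (rule 135): 11110101111000
Gen 8 (rule 86): 00010100001100
Gen 9 (rule 135): 11110101110001
Gen 10 (rule 86): 00010100011011
Gen 11 (rule 135): 11110101100000
Gen 12 (rule 86): 00010100110000
Gen 13 (rule 135): 11110101000111

Answer: 4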